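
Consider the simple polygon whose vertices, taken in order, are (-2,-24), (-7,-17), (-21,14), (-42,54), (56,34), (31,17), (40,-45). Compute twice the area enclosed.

Using the shoelace formula, 2A = |((-2)·(-17) − (-7)·(-24)) + ((-7)·14 − (-21)·(-17)) + ((-21)·54 − (-42)·14) + ((-42)·34 − 56·54) + (56·17 − 31·34) + (31·(-45) − 40·17) + (40·(-24) − (-2)·(-45))| = 8814, so the area is 4407.

8814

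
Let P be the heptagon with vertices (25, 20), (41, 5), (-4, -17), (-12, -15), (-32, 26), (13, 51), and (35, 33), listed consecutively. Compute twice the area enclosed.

5759

Using the shoelace formula, 2A = |(25·5 − 41·20) + (41·(-17) − (-4)·5) + ((-4)·(-15) − (-12)·(-17)) + ((-12)·26 − (-32)·(-15)) + ((-32)·51 − 13·26) + (13·33 − 35·51) + (35·20 − 25·33)| = 5759, so the area is 5759/2.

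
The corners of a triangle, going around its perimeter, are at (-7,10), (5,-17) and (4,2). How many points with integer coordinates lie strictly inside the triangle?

Using the shoelace formula, 2A = |((-7)·(-17) − 5·10) + (5·2 − 4·(-17)) + (4·10 − (-7)·2)| = 201, so the area is 201/2.
Along each edge there are gcd(|Δx|,|Δy|)+1 lattice points, so counting each shared vertex once the boundary has gcd(12,27) + gcd(1,19) + gcd(11,8) = 3+1+1 = 5.
By Pick's theorem A = I + B/2 − 1, so I = 201/2 − 5/2 + 1 = 99.

99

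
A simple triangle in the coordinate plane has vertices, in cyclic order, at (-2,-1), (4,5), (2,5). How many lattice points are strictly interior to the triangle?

By the shoelace formula, twice the signed area is |((-2)·5 − 4·(-1)) + (4·5 − 2·5) + (2·(-1) − (-2)·5)| = 12, so the area is 6.
Summing gcd(|Δx|,|Δy|) over the edges gives the boundary count: gcd(6,6) + gcd(2,0) + gcd(4,6) = 6+2+2 = 10.
Pick's theorem gives I = A − B/2 + 1 = 6 − 10/2 + 1 = 2.

2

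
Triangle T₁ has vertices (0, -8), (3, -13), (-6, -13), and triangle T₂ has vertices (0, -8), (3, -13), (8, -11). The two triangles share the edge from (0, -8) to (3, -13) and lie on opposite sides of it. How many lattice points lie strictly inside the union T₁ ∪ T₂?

33

The union is the simple quadrilateral with vertices (0, -8), (-6, -13), (3, -13), (8, -11) in order.
By the shoelace formula, twice the signed area is |[0·(-13) − (-6)·(-8)] + [(-6)·(-13) − 3·(-13)] + [3·(-11) − 8·(-13)] + [8·(-8) − 0·(-11)]| = 76, so the area is 38.
Summing gcd(|Δx|,|Δy|) over the edges gives the boundary count: gcd(6,5) + gcd(9,0) + gcd(5,2) + gcd(8,3) = 1+9+1+1 = 12.
By Pick's theorem I = A − B/2 + 1 = 38 − 12/2 + 1 = 33.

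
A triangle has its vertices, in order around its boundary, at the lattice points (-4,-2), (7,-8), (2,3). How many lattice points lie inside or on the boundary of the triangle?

48

Using the shoelace formula, 2A = |[(-4)·(-8) − 7·(-2)] + [7·3 − 2·(-8)] + [2·(-2) − (-4)·3]| = 91, so the area is 45.5.
Along each edge there are gcd(|Δx|,|Δy|)+1 lattice points, so counting each shared vertex once the boundary has gcd(11,6) + gcd(5,11) + gcd(6,5) = 1+1+1 = 3.
Pick's theorem gives I = A − B/2 + 1 = 45.5 − 3/2 + 1 = 45, so the closed region contains I + B = 45 + 3 = 48 lattice points.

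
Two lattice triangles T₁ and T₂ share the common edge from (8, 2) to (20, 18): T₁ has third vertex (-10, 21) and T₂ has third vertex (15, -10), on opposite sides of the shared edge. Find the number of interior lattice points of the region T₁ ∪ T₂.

The union is the simple quadrilateral with vertices (8, 2), (-10, 21), (20, 18), (15, -10) in order.
Using the shoelace formula, 2A = |[8·21 − (-10)·2] + [(-10)·18 − 20·21] + [20·(-10) − 15·18] + [15·2 − 8·(-10)]| = 772, so the area is 386.
The number of boundary lattice points is Σ gcd(|Δx|,|Δy|) = gcd(18,19) + gcd(30,3) + gcd(5,28) + gcd(7,12) = 1+3+1+1 = 6.
By Pick's theorem I = A − B/2 + 1 = 386 − 6/2 + 1 = 384.

384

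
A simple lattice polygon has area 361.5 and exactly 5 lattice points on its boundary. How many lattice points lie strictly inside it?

360

Pick's theorem A = I + B/2 − 1 rearranges to I = A − B/2 + 1 = 361.5 − 5/2 + 1 = 360.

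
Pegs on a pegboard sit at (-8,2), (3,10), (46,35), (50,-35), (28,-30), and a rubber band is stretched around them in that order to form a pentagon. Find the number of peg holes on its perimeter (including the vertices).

The number of boundary lattice points is Σ gcd(|Δx|,|Δy|) = gcd(11,8) + gcd(43,25) + gcd(4,70) + gcd(22,5) + gcd(36,32) = 1+1+2+1+4 = 9.

9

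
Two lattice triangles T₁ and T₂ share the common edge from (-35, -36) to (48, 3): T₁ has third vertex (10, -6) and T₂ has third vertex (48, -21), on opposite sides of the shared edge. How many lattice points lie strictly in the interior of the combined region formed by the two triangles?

1344

The union is the simple quadrilateral with vertices (-35, -36), (10, -6), (48, 3), (48, -21) in order.
By the shoelace formula, twice the signed area is |[(-35)·(-6) − 10·(-36)] + [10·3 − 48·(-6)] + [48·(-21) − 48·3] + [48·(-36) − (-35)·(-21)]| = 2727, so the area is 1363.5.
The number of boundary lattice points is Σ gcd(|Δx|,|Δy|) = gcd(45,30) + gcd(38,9) + gcd(0,24) + gcd(83,15) = 15+1+24+1 = 41.
By Pick's theorem I = A − B/2 + 1 = 1363.5 − 41/2 + 1 = 1344.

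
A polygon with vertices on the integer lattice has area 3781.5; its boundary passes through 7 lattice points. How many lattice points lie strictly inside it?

3779

Pick's theorem A = I + B/2 − 1 rearranges to I = A − B/2 + 1 = 3781.5 − 7/2 + 1 = 3779.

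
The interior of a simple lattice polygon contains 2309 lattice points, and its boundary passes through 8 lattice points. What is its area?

2312

By Pick's theorem, A = I + B/2 − 1 = 2309 + 8/2 − 1 = 2312.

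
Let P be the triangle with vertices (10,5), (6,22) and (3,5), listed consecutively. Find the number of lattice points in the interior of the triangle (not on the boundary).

56

By the shoelace formula, twice the signed area is |[10·22 − 6·5] + [6·5 − 3·22] + [3·5 − 10·5]| = 119, so the area is 119/2.
The number of boundary lattice points is Σ gcd(|Δx|,|Δy|) = gcd(4,17) + gcd(3,17) + gcd(7,0) = 1+1+7 = 9.
Pick's theorem gives I = A − B/2 + 1 = 119/2 − 9/2 + 1 = 56.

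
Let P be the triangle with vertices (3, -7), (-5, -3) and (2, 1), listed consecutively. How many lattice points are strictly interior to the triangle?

28

By the shoelace formula, twice the signed area is |[3·(-3) − (-5)·(-7)] + [(-5)·1 − 2·(-3)] + [2·(-7) − 3·1]| = 60, so the area is 30.
Along each edge there are gcd(|Δx|,|Δy|)+1 lattice points, so counting each shared vertex once the boundary has gcd(8,4) + gcd(7,4) + gcd(1,8) = 4+1+1 = 6.
Pick's theorem gives I = A − B/2 + 1 = 30 − 6/2 + 1 = 28.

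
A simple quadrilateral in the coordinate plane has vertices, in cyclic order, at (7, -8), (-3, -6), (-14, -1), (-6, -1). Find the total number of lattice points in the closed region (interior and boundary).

49

The shoelace formula gives twice the area as |(7·(-6) − (-3)·(-8)) + ((-3)·(-1) − (-14)·(-6)) + ((-14)·(-1) − (-6)·(-1)) + ((-6)·(-8) − 7·(-1))| = 84, so the area is 42.
Along each edge there are gcd(|Δx|,|Δy|)+1 lattice points, so counting each shared vertex once the boundary has gcd(10,2) + gcd(11,5) + gcd(8,0) + gcd(13,7) = 2+1+8+1 = 12.
Pick's theorem gives I = A − B/2 + 1 = 42 − 12/2 + 1 = 37, so the closed region contains I + B = 37 + 12 = 49 lattice points.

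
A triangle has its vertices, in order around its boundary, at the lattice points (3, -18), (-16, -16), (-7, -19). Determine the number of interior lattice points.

18

Using the shoelace formula, 2A = |[3·(-16) − (-16)·(-18)] + [(-16)·(-19) − (-7)·(-16)] + [(-7)·(-18) − 3·(-19)]| = 39, so the area is 19.5.
The number of boundary lattice points is Σ gcd(|Δx|,|Δy|) = gcd(19,2) + gcd(9,3) + gcd(10,1) = 1+3+1 = 5.
Pick's theorem gives I = A − B/2 + 1 = 19.5 − 5/2 + 1 = 18.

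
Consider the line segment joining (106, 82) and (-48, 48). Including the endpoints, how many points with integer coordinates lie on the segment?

3

The number of lattice points on a segment between lattice points is gcd(|Δx|,|Δy|) + 1 = gcd(154,34) + 1 = 2 + 1 = 3.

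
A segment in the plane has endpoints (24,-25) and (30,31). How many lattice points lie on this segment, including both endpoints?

3

The number of lattice points on a segment between lattice points is gcd(|Δx|,|Δy|) + 1 = gcd(6,56) + 1 = 2 + 1 = 3.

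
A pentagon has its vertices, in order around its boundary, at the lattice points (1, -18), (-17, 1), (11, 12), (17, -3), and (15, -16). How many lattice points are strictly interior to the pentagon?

616

The shoelace formula gives twice the area as |(1·1 − (-17)·(-18)) + ((-17)·12 − 11·1) + (11·(-3) − 17·12) + (17·(-16) − 15·(-3)) + (15·(-18) − 1·(-16))| = 1238, so the area is 619.
Along each edge there are gcd(|Δx|,|Δy|)+1 lattice points, so counting each shared vertex once the boundary has gcd(18,19) + gcd(28,11) + gcd(6,15) + gcd(2,13) + gcd(14,2) = 1+1+3+1+2 = 8.
By Pick's theorem A = I + B/2 − 1, so I = 619 − 8/2 + 1 = 616.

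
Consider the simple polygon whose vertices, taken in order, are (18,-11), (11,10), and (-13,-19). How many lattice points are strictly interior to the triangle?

The shoelace formula gives twice the area as |(18·10 − 11·(-11)) + (11·(-19) − (-13)·10) + ((-13)·(-11) − 18·(-19))| = 707, so the area is 707/2.
Along each edge there are gcd(|Δx|,|Δy|)+1 lattice points, so counting each shared vertex once the boundary has gcd(7,21) + gcd(24,29) + gcd(31,8) = 7+1+1 = 9.
Pick's theorem gives I = A − B/2 + 1 = 707/2 − 9/2 + 1 = 350.

350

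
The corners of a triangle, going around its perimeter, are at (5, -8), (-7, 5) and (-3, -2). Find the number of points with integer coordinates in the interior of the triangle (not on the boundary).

15

Using the shoelace formula, 2A = |[5·5 − (-7)·(-8)] + [(-7)·(-2) − (-3)·5] + [(-3)·(-8) − 5·(-2)]| = 32, so the area is 16.
Along each edge there are gcd(|Δx|,|Δy|)+1 lattice points, so counting each shared vertex once the boundary has gcd(12,13) + gcd(4,7) + gcd(8,6) = 1+1+2 = 4.
By Pick's theorem A = I + B/2 − 1, so I = 16 − 4/2 + 1 = 15.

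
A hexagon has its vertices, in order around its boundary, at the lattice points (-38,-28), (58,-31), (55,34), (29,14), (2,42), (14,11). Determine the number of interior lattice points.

Using the shoelace formula, 2A = |((-38)·(-31) − 58·(-28)) + (58·34 − 55·(-31)) + (55·14 − 29·34) + (29·42 − 2·14) + (2·11 − 14·42) + (14·(-28) − (-38)·11)| = 6913, so the area is 6913/2.
The number of boundary lattice points is Σ gcd(|Δx|,|Δy|) = gcd(96,3) + gcd(3,65) + gcd(26,20) + gcd(27,28) + gcd(12,31) + gcd(52,39) = 3+1+2+1+1+13 = 21.
Pick's theorem gives I = A − B/2 + 1 = 6913/2 − 21/2 + 1 = 3447.

3447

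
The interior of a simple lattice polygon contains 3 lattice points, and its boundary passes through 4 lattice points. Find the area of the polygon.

Pick's theorem states A = I + B/2 − 1, so A = 3 + 4/2 − 1 = 4.

4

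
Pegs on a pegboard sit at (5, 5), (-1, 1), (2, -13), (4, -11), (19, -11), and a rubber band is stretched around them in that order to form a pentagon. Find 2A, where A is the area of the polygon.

366

By the shoelace formula, twice the signed area is |[5·1 − (-1)·5] + [(-1)·(-13) − 2·1] + [2·(-11) − 4·(-13)] + [4·(-11) − 19·(-11)] + [19·5 − 5·(-11)]| = 366, so the area is 183.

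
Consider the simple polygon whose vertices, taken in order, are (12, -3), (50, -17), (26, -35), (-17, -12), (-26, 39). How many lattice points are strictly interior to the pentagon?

1811

By the shoelace formula, twice the signed area is |(12·(-17) − 50·(-3)) + (50·(-35) − 26·(-17)) + (26·(-12) − (-17)·(-35)) + ((-17)·39 − (-26)·(-12)) + ((-26)·(-3) − 12·39)| = 3634, so the area is 1817.
Along each edge there are gcd(|Δx|,|Δy|)+1 lattice points, so counting each shared vertex once the boundary has gcd(38,14) + gcd(24,18) + gcd(43,23) + gcd(9,51) + gcd(38,42) = 2+6+1+3+2 = 14.
Pick's theorem gives I = A − B/2 + 1 = 1817 − 14/2 + 1 = 1811.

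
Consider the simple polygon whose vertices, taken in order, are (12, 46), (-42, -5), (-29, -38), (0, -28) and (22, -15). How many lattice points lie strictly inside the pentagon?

Using the shoelace formula, 2A = |(12·(-5) − (-42)·46) + ((-42)·(-38) − (-29)·(-5)) + ((-29)·(-28) − 0·(-38)) + (0·(-15) − 22·(-28)) + (22·46 − 12·(-15))| = 5943, so the area is 2971.5.
The number of boundary lattice points is Σ gcd(|Δx|,|Δy|) = gcd(54,51) + gcd(13,33) + gcd(29,10) + gcd(22,13) + gcd(10,61) = 3+1+1+1+1 = 7.
Pick's theorem gives I = A − B/2 + 1 = 2971.5 − 7/2 + 1 = 2969.

2969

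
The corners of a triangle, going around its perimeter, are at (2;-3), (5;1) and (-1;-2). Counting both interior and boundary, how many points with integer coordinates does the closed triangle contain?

11

Using the shoelace formula, 2A = |(2·1 − 5·(-3)) + (5·(-2) − (-1)·1) + ((-1)·(-3) − 2·(-2))| = 15, so the area is 7.5.
The number of boundary lattice points is Σ gcd(|Δx|,|Δy|) = gcd(3,4) + gcd(6,3) + gcd(3,1) = 1+3+1 = 5.
Pick's theorem gives I = A − B/2 + 1 = 7.5 − 5/2 + 1 = 6, so the closed region contains I + B = 6 + 5 = 11 lattice points.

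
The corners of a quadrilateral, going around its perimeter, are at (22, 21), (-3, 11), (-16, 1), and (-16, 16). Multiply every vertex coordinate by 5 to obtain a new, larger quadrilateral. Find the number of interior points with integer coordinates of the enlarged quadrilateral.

5571

The shoelace formula gives twice the area as |(22·11 − (-3)·21) + ((-3)·1 − (-16)·11) + ((-16)·16 − (-16)·1) + ((-16)·21 − 22·16)| = 450, so the area is 225.
The number of boundary lattice points is Σ gcd(|Δx|,|Δy|) = gcd(25,10) + gcd(13,10) + gcd(0,15) + gcd(38,5) = 5+1+15+1 = 22.
Scaling by 5 multiplies the area by 5² = 25 (so the new area is 5625) and multiplies the boundary lattice-point count by 5, giving 110.
By Pick's theorem, the interior count of the dilated polygon is 5625 − 110/2 + 1 = 5571.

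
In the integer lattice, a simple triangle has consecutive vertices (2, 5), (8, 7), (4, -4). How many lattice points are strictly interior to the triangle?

Using the shoelace formula, 2A = |(2·7 − 8·5) + (8·(-4) − 4·7) + (4·5 − 2·(-4))| = 58, so the area is 29.
The number of boundary lattice points is Σ gcd(|Δx|,|Δy|) = gcd(6,2) + gcd(4,11) + gcd(2,9) = 2+1+1 = 4.
Pick's theorem gives I = A − B/2 + 1 = 29 − 4/2 + 1 = 28.

28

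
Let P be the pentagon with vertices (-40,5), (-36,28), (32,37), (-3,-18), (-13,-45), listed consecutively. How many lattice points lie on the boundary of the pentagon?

Summing gcd(|Δx|,|Δy|) over the edges gives the boundary count: gcd(4,23) + gcd(68,9) + gcd(35,55) + gcd(10,27) + gcd(27,50) = 1+1+5+1+1 = 9.

9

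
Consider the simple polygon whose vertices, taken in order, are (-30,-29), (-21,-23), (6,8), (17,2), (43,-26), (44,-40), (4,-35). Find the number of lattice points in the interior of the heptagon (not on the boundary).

1855

By the shoelace formula, twice the signed area is |((-30)·(-23) − (-21)·(-29)) + ((-21)·8 − 6·(-23)) + (6·2 − 17·8) + (17·(-26) − 43·2) + (43·(-40) − 44·(-26)) + (44·(-35) − 4·(-40)) + (4·(-29) − (-30)·(-35))| = 3723, so the area is 1861.5.
Along each edge there are gcd(|Δx|,|Δy|)+1 lattice points, so counting each shared vertex once the boundary has gcd(9,6) + gcd(27,31) + gcd(11,6) + gcd(26,28) + gcd(1,14) + gcd(40,5) + gcd(34,6) = 3+1+1+2+1+5+2 = 15.
Pick's theorem gives I = A − B/2 + 1 = 1861.5 − 15/2 + 1 = 1855.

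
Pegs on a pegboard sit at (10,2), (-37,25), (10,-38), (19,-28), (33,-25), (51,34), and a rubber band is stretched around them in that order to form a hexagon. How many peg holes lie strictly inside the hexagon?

By the shoelace formula, twice the signed area is |(10·25 − (-37)·2) + ((-37)·(-38) − 10·25) + (10·(-28) − 19·(-38)) + (19·(-25) − 33·(-28)) + (33·34 − 51·(-25)) + (51·2 − 10·34)| = 4530, so the area is 2265.
Summing gcd(|Δx|,|Δy|) over the edges gives the boundary count: gcd(47,23) + gcd(47,63) + gcd(9,10) + gcd(14,3) + gcd(18,59) + gcd(41,32) = 1+1+1+1+1+1 = 6.
By Pick's theorem A = I + B/2 − 1, so I = 2265 − 6/2 + 1 = 2263.

2263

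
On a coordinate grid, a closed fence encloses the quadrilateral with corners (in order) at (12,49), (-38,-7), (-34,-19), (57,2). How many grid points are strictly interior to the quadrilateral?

3017

By the shoelace formula, twice the signed area is |(12·(-7) − (-38)·49) + ((-38)·(-19) − (-34)·(-7)) + ((-34)·2 − 57·(-19)) + (57·49 − 12·2)| = 6046, so the area is 3023.
Along each edge there are gcd(|Δx|,|Δy|)+1 lattice points, so counting each shared vertex once the boundary has gcd(50,56) + gcd(4,12) + gcd(91,21) + gcd(45,47) = 2+4+7+1 = 14.
By Pick's theorem A = I + B/2 − 1, so I = 3023 − 14/2 + 1 = 3017.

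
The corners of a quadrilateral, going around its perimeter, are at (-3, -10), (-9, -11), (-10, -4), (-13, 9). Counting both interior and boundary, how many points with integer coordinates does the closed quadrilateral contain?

The shoelace formula gives twice the area as |[(-3)·(-11) − (-9)·(-10)] + [(-9)·(-4) − (-10)·(-11)] + [(-10)·9 − (-13)·(-4)] + [(-13)·(-10) − (-3)·9]| = 116, so the area is 58.
Along each edge there are gcd(|Δx|,|Δy|)+1 lattice points, so counting each shared vertex once the boundary has gcd(6,1) + gcd(1,7) + gcd(3,13) + gcd(10,19) = 1+1+1+1 = 4.
Pick's theorem gives I = A − B/2 + 1 = 58 − 4/2 + 1 = 57, so the closed region contains I + B = 57 + 4 = 61 lattice points.

61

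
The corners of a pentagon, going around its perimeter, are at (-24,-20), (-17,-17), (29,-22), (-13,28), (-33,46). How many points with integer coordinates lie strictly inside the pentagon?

1772

By the shoelace formula, twice the signed area is |((-24)·(-17) − (-17)·(-20)) + ((-17)·(-22) − 29·(-17)) + (29·28 − (-13)·(-22)) + ((-13)·46 − (-33)·28) + ((-33)·(-20) − (-24)·46)| = 3551, so the area is 1775.5.
Along each edge there are gcd(|Δx|,|Δy|)+1 lattice points, so counting each shared vertex once the boundary has gcd(7,3) + gcd(46,5) + gcd(42,50) + gcd(20,18) + gcd(9,66) = 1+1+2+2+3 = 9.
Pick's theorem gives I = A − B/2 + 1 = 1775.5 − 9/2 + 1 = 1772.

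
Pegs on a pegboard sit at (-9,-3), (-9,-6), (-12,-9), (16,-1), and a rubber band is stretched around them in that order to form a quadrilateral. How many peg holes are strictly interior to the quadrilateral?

63

By the shoelace formula, twice the signed area is |[(-9)·(-6) − (-9)·(-3)] + [(-9)·(-9) − (-12)·(-6)] + [(-12)·(-1) − 16·(-9)] + [16·(-3) − (-9)·(-1)]| = 135, so the area is 67.5.
Along each edge there are gcd(|Δx|,|Δy|)+1 lattice points, so counting each shared vertex once the boundary has gcd(0,3) + gcd(3,3) + gcd(28,8) + gcd(25,2) = 3+3+4+1 = 11.
By Pick's theorem A = I + B/2 − 1, so I = 67.5 − 11/2 + 1 = 63.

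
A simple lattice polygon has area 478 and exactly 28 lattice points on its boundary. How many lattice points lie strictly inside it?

465

From Pick's theorem, I = A − B/2 + 1 = 478 − 28/2 + 1 = 465.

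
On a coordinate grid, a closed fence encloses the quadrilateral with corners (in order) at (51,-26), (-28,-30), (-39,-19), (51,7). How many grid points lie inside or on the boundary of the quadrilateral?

1966

By the shoelace formula, twice the signed area is |(51·(-30) − (-28)·(-26)) + ((-28)·(-19) − (-39)·(-30)) + ((-39)·7 − 51·(-19)) + (51·(-26) − 51·7)| = 3883, so the area is 3883/2.
Along each edge there are gcd(|Δx|,|Δy|)+1 lattice points, so counting each shared vertex once the boundary has gcd(79,4) + gcd(11,11) + gcd(90,26) + gcd(0,33) = 1+11+2+33 = 47.
Pick's theorem gives I = A − B/2 + 1 = 3883/2 − 47/2 + 1 = 1919, so the closed region contains I + B = 1919 + 47 = 1966 lattice points.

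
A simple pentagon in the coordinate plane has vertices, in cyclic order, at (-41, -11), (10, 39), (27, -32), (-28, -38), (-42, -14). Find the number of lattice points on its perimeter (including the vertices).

Along each edge there are gcd(|Δx|,|Δy|)+1 lattice points, so counting each shared vertex once the boundary has gcd(51,50) + gcd(17,71) + gcd(55,6) + gcd(14,24) + gcd(1,3) = 1+1+1+2+1 = 6.

6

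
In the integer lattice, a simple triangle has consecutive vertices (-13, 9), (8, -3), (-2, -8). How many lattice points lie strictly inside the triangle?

109

The shoelace formula gives twice the area as |[(-13)·(-3) − 8·9] + [8·(-8) − (-2)·(-3)] + [(-2)·9 − (-13)·(-8)]| = 225, so the area is 225/2.
Summing gcd(|Δx|,|Δy|) over the edges gives the boundary count: gcd(21,12) + gcd(10,5) + gcd(11,17) = 3+5+1 = 9.
By Pick's theorem A = I + B/2 − 1, so I = 225/2 − 9/2 + 1 = 109.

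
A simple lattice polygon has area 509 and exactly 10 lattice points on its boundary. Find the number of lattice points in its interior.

Pick's theorem A = I + B/2 − 1 rearranges to I = A − B/2 + 1 = 509 − 10/2 + 1 = 505.

505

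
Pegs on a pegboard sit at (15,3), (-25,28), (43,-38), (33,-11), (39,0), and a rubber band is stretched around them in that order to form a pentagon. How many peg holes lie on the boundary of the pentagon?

The number of boundary lattice points is Σ gcd(|Δx|,|Δy|) = gcd(40,25) + gcd(68,66) + gcd(10,27) + gcd(6,11) + gcd(24,3) = 5+2+1+1+3 = 12.

12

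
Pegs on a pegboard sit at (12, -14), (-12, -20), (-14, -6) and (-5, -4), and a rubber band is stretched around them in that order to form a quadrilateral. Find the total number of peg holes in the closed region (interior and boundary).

Using the shoelace formula, 2A = |(12·(-20) − (-12)·(-14)) + ((-12)·(-6) − (-14)·(-20)) + ((-14)·(-4) − (-5)·(-6)) + ((-5)·(-14) − 12·(-4))| = 472, so the area is 236.
Summing gcd(|Δx|,|Δy|) over the edges gives the boundary count: gcd(24,6) + gcd(2,14) + gcd(9,2) + gcd(17,10) = 6+2+1+1 = 10.
Pick's theorem gives I = A − B/2 + 1 = 236 − 10/2 + 1 = 232, so the closed region contains I + B = 232 + 10 = 242 lattice points.

242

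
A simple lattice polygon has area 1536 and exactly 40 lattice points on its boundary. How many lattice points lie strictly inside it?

From Pick's theorem, I = A − B/2 + 1 = 1536 − 40/2 + 1 = 1517.

1517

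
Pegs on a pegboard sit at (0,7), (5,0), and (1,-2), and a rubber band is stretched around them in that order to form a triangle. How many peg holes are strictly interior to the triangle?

18

The shoelace formula gives twice the area as |(0·0 − 5·7) + (5·(-2) − 1·0) + (1·7 − 0·(-2))| = 38, so the area is 19.
Along each edge there are gcd(|Δx|,|Δy|)+1 lattice points, so counting each shared vertex once the boundary has gcd(5,7) + gcd(4,2) + gcd(1,9) = 1+2+1 = 4.
Pick's theorem gives I = A − B/2 + 1 = 19 − 4/2 + 1 = 18.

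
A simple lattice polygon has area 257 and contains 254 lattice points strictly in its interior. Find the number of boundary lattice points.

Pick's theorem gives A = I + B/2 − 1, so B = 2(A − I + 1) = 2(257 − 254 + 1) = 8.

8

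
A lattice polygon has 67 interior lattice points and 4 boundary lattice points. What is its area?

Pick's theorem states A = I + B/2 − 1, so A = 67 + 4/2 − 1 = 68.

68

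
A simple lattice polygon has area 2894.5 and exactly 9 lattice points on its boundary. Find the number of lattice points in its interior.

From Pick's theorem, I = A − B/2 + 1 = 2894.5 − 9/2 + 1 = 2891.

2891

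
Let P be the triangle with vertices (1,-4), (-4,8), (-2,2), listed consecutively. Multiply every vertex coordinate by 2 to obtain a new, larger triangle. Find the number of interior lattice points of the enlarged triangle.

The shoelace formula gives twice the area as |[1·8 − (-4)·(-4)] + [(-4)·2 − (-2)·8] + [(-2)·(-4) − 1·2]| = 6, so the area is 3.
Along each edge there are gcd(|Δx|,|Δy|)+1 lattice points, so counting each shared vertex once the boundary has gcd(5,12) + gcd(2,6) + gcd(3,6) = 1+2+3 = 6.
Scaling by 2 multiplies the area by 2² = 4 (so the new area is 12) and multiplies the boundary lattice-point count by 2, giving 12.
By Pick's theorem, the interior count of the dilated polygon is 12 − 12/2 + 1 = 7.

7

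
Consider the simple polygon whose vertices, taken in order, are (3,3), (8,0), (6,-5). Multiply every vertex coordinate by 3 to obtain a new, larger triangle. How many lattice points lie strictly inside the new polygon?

By the shoelace formula, twice the signed area is |[3·0 − 8·3] + [8·(-5) − 6·0] + [6·3 − 3·(-5)]| = 31, so the area is 15.5.
The number of boundary lattice points is Σ gcd(|Δx|,|Δy|) = gcd(5,3) + gcd(2,5) + gcd(3,8) = 1+1+1 = 3.
Scaling by 3 multiplies the area by 3² = 9 (so the new area is 279/2) and multiplies the boundary lattice-point count by 3, giving 9.
By Pick's theorem, the interior count of the dilated polygon is 279/2 − 9/2 + 1 = 136.

136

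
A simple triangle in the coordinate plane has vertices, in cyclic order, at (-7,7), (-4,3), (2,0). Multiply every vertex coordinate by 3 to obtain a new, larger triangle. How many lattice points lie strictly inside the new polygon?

By the shoelace formula, twice the signed area is |((-7)·3 − (-4)·7) + ((-4)·0 − 2·3) + (2·7 − (-7)·0)| = 15, so the area is 15/2.
The number of boundary lattice points is Σ gcd(|Δx|,|Δy|) = gcd(3,4) + gcd(6,3) + gcd(9,7) = 1+3+1 = 5.
Scaling by 3 multiplies the area by 3² = 9 (so the new area is 67.5) and multiplies the boundary lattice-point count by 3, giving 15.
By Pick's theorem, the interior count of the dilated polygon is 67.5 − 15/2 + 1 = 61.

61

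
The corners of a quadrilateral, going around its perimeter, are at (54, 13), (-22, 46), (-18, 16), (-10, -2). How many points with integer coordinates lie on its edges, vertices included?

6

Along each edge there are gcd(|Δx|,|Δy|)+1 lattice points, so counting each shared vertex once the boundary has gcd(76,33) + gcd(4,30) + gcd(8,18) + gcd(64,15) = 1+2+2+1 = 6.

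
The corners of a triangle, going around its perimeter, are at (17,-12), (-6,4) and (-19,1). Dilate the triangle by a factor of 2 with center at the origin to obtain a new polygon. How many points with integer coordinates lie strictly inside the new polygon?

552

Using the shoelace formula, 2A = |[17·4 − (-6)·(-12)] + [(-6)·1 − (-19)·4] + [(-19)·(-12) − 17·1]| = 277, so the area is 277/2.
Summing gcd(|Δx|,|Δy|) over the edges gives the boundary count: gcd(23,16) + gcd(13,3) + gcd(36,13) = 1+1+1 = 3.
Scaling by 2 multiplies the area by 2² = 4 (so the new area is 554) and multiplies the boundary lattice-point count by 2, giving 6.
By Pick's theorem, the interior count of the dilated polygon is 554 − 6/2 + 1 = 552.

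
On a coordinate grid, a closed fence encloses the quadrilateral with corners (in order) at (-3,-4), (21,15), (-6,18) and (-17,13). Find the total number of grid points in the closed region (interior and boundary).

By the shoelace formula, twice the signed area is |((-3)·15 − 21·(-4)) + (21·18 − (-6)·15) + ((-6)·13 − (-17)·18) + ((-17)·(-4) − (-3)·13)| = 842, so the area is 421.
Along each edge there are gcd(|Δx|,|Δy|)+1 lattice points, so counting each shared vertex once the boundary has gcd(24,19) + gcd(27,3) + gcd(11,5) + gcd(14,17) = 1+3+1+1 = 6.
Pick's theorem gives I = A − B/2 + 1 = 421 − 6/2 + 1 = 419, so the closed region contains I + B = 419 + 6 = 425 lattice points.

425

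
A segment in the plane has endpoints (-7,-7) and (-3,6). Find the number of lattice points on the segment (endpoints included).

2

The number of lattice points on a segment between lattice points is gcd(|Δx|,|Δy|) + 1 = gcd(4,13) + 1 = 1 + 1 = 2.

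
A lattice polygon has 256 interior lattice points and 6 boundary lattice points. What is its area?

By Pick's theorem, A = I + B/2 − 1 = 256 + 6/2 − 1 = 258.

258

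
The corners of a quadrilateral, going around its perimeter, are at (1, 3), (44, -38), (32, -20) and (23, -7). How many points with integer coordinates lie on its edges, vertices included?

The number of boundary lattice points is Σ gcd(|Δx|,|Δy|) = gcd(43,41) + gcd(12,18) + gcd(9,13) + gcd(22,10) = 1+6+1+2 = 10.

10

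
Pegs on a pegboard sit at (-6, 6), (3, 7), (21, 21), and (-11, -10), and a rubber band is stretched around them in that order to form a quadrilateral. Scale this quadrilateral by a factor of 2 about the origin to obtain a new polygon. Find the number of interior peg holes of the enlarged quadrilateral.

The shoelace formula gives twice the area as |[(-6)·7 − 3·6] + [3·21 − 21·7] + [21·(-10) − (-11)·21] + [(-11)·6 − (-6)·(-10)]| = 249, so the area is 249/2.
The number of boundary lattice points is Σ gcd(|Δx|,|Δy|) = gcd(9,1) + gcd(18,14) + gcd(32,31) + gcd(5,16) = 1+2+1+1 = 5.
Scaling by 2 multiplies the area by 2² = 4 (so the new area is 498) and multiplies the boundary lattice-point count by 2, giving 10.
By Pick's theorem, the interior count of the dilated polygon is 498 − 10/2 + 1 = 494.

494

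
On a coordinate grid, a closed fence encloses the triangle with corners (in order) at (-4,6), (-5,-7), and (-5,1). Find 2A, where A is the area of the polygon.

The shoelace formula gives twice the area as |((-4)·(-7) − (-5)·6) + ((-5)·1 − (-5)·(-7)) + ((-5)·6 − (-4)·1)| = 8, so the area is 4.

8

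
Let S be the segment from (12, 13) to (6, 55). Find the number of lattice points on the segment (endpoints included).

7

The number of lattice points on a segment between lattice points is gcd(|Δx|,|Δy|) + 1 = gcd(6,42) + 1 = 6 + 1 = 7.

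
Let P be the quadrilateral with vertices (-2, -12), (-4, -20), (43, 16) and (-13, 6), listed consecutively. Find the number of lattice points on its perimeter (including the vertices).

6

Along each edge there are gcd(|Δx|,|Δy|)+1 lattice points, so counting each shared vertex once the boundary has gcd(2,8) + gcd(47,36) + gcd(56,10) + gcd(11,18) = 2+1+2+1 = 6.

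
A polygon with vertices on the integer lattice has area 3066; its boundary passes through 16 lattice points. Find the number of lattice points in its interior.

3059

Pick's theorem A = I + B/2 − 1 rearranges to I = A − B/2 + 1 = 3066 − 16/2 + 1 = 3059.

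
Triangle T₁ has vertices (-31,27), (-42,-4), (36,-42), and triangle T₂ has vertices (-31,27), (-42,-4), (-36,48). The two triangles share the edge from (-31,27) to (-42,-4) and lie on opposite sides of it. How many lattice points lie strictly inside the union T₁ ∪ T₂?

The union is the simple quadrilateral with vertices (-31,27), (36,-42), (-42,-4), (-36,48) in order.
By the shoelace formula, twice the signed area is |((-31)·(-42) − 36·27) + (36·(-4) − (-42)·(-42)) + ((-42)·48 − (-36)·(-4)) + ((-36)·27 − (-31)·48)| = 3222, so the area is 1611.
The number of boundary lattice points is Σ gcd(|Δx|,|Δy|) = gcd(67,69) + gcd(78,38) + gcd(6,52) + gcd(5,21) = 1+2+2+1 = 6.
By Pick's theorem I = A − B/2 + 1 = 1611 − 6/2 + 1 = 1609.

1609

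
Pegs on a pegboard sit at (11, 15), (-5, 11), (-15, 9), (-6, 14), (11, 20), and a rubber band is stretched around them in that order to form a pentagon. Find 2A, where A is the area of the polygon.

The shoelace formula gives twice the area as |[11·11 − (-5)·15] + [(-5)·9 − (-15)·11] + [(-15)·14 − (-6)·9] + [(-6)·20 − 11·14] + [11·15 − 11·20]| = 169, so the area is 169/2.

169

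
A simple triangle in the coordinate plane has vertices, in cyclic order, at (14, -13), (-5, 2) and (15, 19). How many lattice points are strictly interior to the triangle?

311

By the shoelace formula, twice the signed area is |(14·2 − (-5)·(-13)) + ((-5)·19 − 15·2) + (15·(-13) − 14·19)| = 623, so the area is 311.5.
The number of boundary lattice points is Σ gcd(|Δx|,|Δy|) = gcd(19,15) + gcd(20,17) + gcd(1,32) = 1+1+1 = 3.
Pick's theorem gives I = A − B/2 + 1 = 311.5 − 3/2 + 1 = 311.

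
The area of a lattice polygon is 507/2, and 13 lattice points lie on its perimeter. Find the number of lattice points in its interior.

Pick's theorem A = I + B/2 − 1 rearranges to I = A − B/2 + 1 = 507/2 − 13/2 + 1 = 248.

248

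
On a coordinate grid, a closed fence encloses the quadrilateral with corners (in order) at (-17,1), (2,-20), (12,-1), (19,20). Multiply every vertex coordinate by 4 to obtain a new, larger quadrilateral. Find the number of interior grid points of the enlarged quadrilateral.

9533

Using the shoelace formula, 2A = |((-17)·(-20) − 2·1) + (2·(-1) − 12·(-20)) + (12·20 − 19·(-1)) + (19·1 − (-17)·20)| = 1194, so the area is 597.
Summing gcd(|Δx|,|Δy|) over the edges gives the boundary count: gcd(19,21) + gcd(10,19) + gcd(7,21) + gcd(36,19) = 1+1+7+1 = 10.
Scaling by 4 multiplies the area by 4² = 16 (so the new area is 9552) and multiplies the boundary lattice-point count by 4, giving 40.
By Pick's theorem, the interior count of the dilated polygon is 9552 − 40/2 + 1 = 9533.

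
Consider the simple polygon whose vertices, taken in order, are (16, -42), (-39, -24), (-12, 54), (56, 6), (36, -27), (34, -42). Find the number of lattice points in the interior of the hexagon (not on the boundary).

5282

Using the shoelace formula, 2A = |(16·(-24) − (-39)·(-42)) + ((-39)·54 − (-12)·(-24)) + ((-12)·6 − 56·54) + (56·(-27) − 36·6) + (36·(-42) − 34·(-27)) + (34·(-42) − 16·(-42))| = 10590, so the area is 5295.
The number of boundary lattice points is Σ gcd(|Δx|,|Δy|) = gcd(55,18) + gcd(27,78) + gcd(68,48) + gcd(20,33) + gcd(2,15) + gcd(18,0) = 1+3+4+1+1+18 = 28.
Pick's theorem gives I = A − B/2 + 1 = 5295 − 28/2 + 1 = 5282.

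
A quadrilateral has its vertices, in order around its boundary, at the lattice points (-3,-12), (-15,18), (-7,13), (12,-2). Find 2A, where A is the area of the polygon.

By the shoelace formula, twice the signed area is |[(-3)·18 − (-15)·(-12)] + [(-15)·13 − (-7)·18] + [(-7)·(-2) − 12·13] + [12·(-12) − (-3)·(-2)]| = 595, so the area is 595/2.

595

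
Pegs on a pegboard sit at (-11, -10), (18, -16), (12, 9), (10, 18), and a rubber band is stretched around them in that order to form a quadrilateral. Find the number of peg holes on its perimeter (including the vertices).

Summing gcd(|Δx|,|Δy|) over the edges gives the boundary count: gcd(29,6) + gcd(6,25) + gcd(2,9) + gcd(21,28) = 1+1+1+7 = 10.

10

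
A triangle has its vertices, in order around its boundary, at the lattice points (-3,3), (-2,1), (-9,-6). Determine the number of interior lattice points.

6

The shoelace formula gives twice the area as |((-3)·1 − (-2)·3) + ((-2)·(-6) − (-9)·1) + ((-9)·3 − (-3)·(-6))| = 21, so the area is 10.5.
Summing gcd(|Δx|,|Δy|) over the edges gives the boundary count: gcd(1,2) + gcd(7,7) + gcd(6,9) = 1+7+3 = 11.
By Pick's theorem A = I + B/2 − 1, so I = 10.5 − 11/2 + 1 = 6.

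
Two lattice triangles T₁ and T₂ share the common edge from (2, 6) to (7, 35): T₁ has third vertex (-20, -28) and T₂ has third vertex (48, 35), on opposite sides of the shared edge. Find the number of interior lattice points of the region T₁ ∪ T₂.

803

The union is the simple quadrilateral with vertices (2, 6), (-20, -28), (7, 35), (48, 35) in order.
Using the shoelace formula, 2A = |[2·(-28) − (-20)·6] + [(-20)·35 − 7·(-28)] + [7·35 − 48·35] + [48·6 − 2·35]| = 1657, so the area is 1657/2.
The number of boundary lattice points is Σ gcd(|Δx|,|Δy|) = gcd(22,34) + gcd(27,63) + gcd(41,0) + gcd(46,29) = 2+9+41+1 = 53.
By Pick's theorem I = A − B/2 + 1 = 1657/2 − 53/2 + 1 = 803.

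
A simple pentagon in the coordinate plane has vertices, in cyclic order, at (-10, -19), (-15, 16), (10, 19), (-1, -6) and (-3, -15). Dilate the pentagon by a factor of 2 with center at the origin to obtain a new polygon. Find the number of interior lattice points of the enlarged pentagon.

2046

Using the shoelace formula, 2A = |[(-10)·16 − (-15)·(-19)] + [(-15)·19 − 10·16] + [10·(-6) − (-1)·19] + [(-1)·(-15) − (-3)·(-6)] + [(-3)·(-19) − (-10)·(-15)]| = 1027, so the area is 513.5.
The number of boundary lattice points is Σ gcd(|Δx|,|Δy|) = gcd(5,35) + gcd(25,3) + gcd(11,25) + gcd(2,9) + gcd(7,4) = 5+1+1+1+1 = 9.
Scaling by 2 multiplies the area by 2² = 4 (so the new area is 2054) and multiplies the boundary lattice-point count by 2, giving 18.
By Pick's theorem, the interior count of the dilated polygon is 2054 − 18/2 + 1 = 2046.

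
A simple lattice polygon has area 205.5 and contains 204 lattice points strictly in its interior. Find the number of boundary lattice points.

Pick's theorem gives A = I + B/2 − 1, so B = 2(A − I + 1) = 2(205.5 − 204 + 1) = 5.

5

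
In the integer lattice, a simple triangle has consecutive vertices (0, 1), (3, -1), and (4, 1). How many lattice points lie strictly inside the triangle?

The shoelace formula gives twice the area as |[0·(-1) − 3·1] + [3·1 − 4·(-1)] + [4·1 − 0·1]| = 8, so the area is 4.
The number of boundary lattice points is Σ gcd(|Δx|,|Δy|) = gcd(3,2) + gcd(1,2) + gcd(4,0) = 1+1+4 = 6.
Pick's theorem gives I = A − B/2 + 1 = 4 − 6/2 + 1 = 2.

2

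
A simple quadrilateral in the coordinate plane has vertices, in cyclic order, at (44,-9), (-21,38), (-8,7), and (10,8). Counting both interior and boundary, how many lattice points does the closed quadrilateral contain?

Using the shoelace formula, 2A = |[44·38 − (-21)·(-9)] + [(-21)·7 − (-8)·38] + [(-8)·8 − 10·7] + [10·(-9) − 44·8]| = 1064, so the area is 532.
Along each edge there are gcd(|Δx|,|Δy|)+1 lattice points, so counting each shared vertex once the boundary has gcd(65,47) + gcd(13,31) + gcd(18,1) + gcd(34,17) = 1+1+1+17 = 20.
Pick's theorem gives I = A − B/2 + 1 = 532 − 20/2 + 1 = 523, so the closed region contains I + B = 523 + 20 = 543 lattice points.

543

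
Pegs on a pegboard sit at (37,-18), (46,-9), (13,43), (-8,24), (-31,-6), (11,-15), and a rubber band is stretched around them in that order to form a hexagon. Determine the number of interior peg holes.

2456

Using the shoelace formula, 2A = |[37·(-9) − 46·(-18)] + [46·43 − 13·(-9)] + [13·24 − (-8)·43] + [(-8)·(-6) − (-31)·24] + [(-31)·(-15) − 11·(-6)] + [11·(-18) − 37·(-15)]| = 4926, so the area is 2463.
Along each edge there are gcd(|Δx|,|Δy|)+1 lattice points, so counting each shared vertex once the boundary has gcd(9,9) + gcd(33,52) + gcd(21,19) + gcd(23,30) + gcd(42,9) + gcd(26,3) = 9+1+1+1+3+1 = 16.
By Pick's theorem A = I + B/2 − 1, so I = 2463 − 16/2 + 1 = 2456.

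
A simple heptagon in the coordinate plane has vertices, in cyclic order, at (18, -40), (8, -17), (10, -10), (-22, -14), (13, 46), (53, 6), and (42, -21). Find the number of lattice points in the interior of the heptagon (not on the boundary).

3031

Using the shoelace formula, 2A = |(18·(-17) − 8·(-40)) + (8·(-10) − 10·(-17)) + (10·(-14) − (-22)·(-10)) + ((-22)·46 − 13·(-14)) + (13·6 − 53·46) + (53·(-21) − 42·6) + (42·(-40) − 18·(-21))| = 6113, so the area is 6113/2.
The number of boundary lattice points is Σ gcd(|Δx|,|Δy|) = gcd(10,23) + gcd(2,7) + gcd(32,4) + gcd(35,60) + gcd(40,40) + gcd(11,27) + gcd(24,19) = 1+1+4+5+40+1+1 = 53.
Pick's theorem gives I = A − B/2 + 1 = 6113/2 − 53/2 + 1 = 3031.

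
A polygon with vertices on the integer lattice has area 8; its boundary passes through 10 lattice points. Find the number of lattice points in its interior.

Pick's theorem A = I + B/2 − 1 rearranges to I = A − B/2 + 1 = 8 − 10/2 + 1 = 4.

4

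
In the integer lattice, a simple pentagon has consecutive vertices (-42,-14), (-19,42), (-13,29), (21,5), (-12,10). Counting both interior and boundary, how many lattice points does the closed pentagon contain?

By the shoelace formula, twice the signed area is |[(-42)·42 − (-19)·(-14)] + [(-19)·29 − (-13)·42] + [(-13)·5 − 21·29] + [21·10 − (-12)·5] + [(-12)·(-14) − (-42)·10]| = 1851, so the area is 925.5.
Along each edge there are gcd(|Δx|,|Δy|)+1 lattice points, so counting each shared vertex once the boundary has gcd(23,56) + gcd(6,13) + gcd(34,24) + gcd(33,5) + gcd(30,24) = 1+1+2+1+6 = 11.
Pick's theorem gives I = A − B/2 + 1 = 925.5 − 11/2 + 1 = 921, so the closed region contains I + B = 921 + 11 = 932 lattice points.

932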